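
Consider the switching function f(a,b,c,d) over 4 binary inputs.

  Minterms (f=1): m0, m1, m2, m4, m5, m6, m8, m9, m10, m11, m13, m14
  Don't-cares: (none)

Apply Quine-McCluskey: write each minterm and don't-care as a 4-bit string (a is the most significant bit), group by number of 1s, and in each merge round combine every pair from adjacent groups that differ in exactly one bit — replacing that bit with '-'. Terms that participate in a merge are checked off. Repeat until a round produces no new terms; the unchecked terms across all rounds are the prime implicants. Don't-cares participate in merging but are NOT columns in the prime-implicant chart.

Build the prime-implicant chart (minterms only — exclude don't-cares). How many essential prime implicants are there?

size-2^0 implicants → 0000(✓)  0001(✓)  0010(✓)  0100(✓)  0101(✓)  0110(✓)  1000(✓)  1001(✓)  1010(✓)  1011(✓)  1101(✓)  1110(✓)
size-2^1 implicants → -000(✓)  -001(✓)  -010(✓)  -101(✓)  -110(✓)  0-00(✓)  0-01(✓)  0-10(✓)  00-0(✓)  000-(✓)  01-0(✓)  010-(✓)  1-01(✓)  1-10(✓)  10-0(✓)  10-1(✓)  100-(✓)  101-(✓)
size-2^2 implicants → --01  --10  -0-0  -00-  0--0  0-0-  10--
Unchecked terms (primes): --01, --10, -0-0, -00-, 0--0, 0-0-, 10--
Minterm coverage:
  m0 ⊆ -0-0,-00-,0--0,0-0-
  m1 ⊆ --01,-00-,0-0-
  m2 ⊆ --10,-0-0,0--0
  m4 ⊆ 0--0,0-0-
  m5 ⊆ --01,0-0-
  m6 ⊆ --10,0--0
  m8 ⊆ -0-0,-00-,10--
  m9 ⊆ --01,-00-,10--
  m10 ⊆ --10,-0-0,10--
  m11 ⊆ 10-- [E]
  m13 ⊆ --01 [E]
  m14 ⊆ --10 [E]
E = {--01, --10, 10--}

3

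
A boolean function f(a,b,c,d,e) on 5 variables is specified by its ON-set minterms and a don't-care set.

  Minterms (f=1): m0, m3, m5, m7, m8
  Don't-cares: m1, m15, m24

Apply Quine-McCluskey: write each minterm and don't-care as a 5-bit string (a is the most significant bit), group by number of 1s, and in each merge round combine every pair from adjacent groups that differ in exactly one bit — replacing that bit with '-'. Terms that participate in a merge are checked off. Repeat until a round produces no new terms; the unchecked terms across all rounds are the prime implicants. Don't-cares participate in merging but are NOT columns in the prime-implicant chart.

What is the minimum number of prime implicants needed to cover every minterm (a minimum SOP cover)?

2

[col 0] 00000*, 00001*, 00011*, 00101*, 00111*, 01000*, 01111*, 11000*
[col 1] -1000, 0-000, 0-111, 00-01*, 00-11*, 000-1*, 0000-, 001-1*
[col 2] 00--1
Prime implicants: -1000, 0-000, 0-111, 00--1, 0000-
PI chart (minterm → PIs covering it):
  0 | 0-000,0000-
  3 | 00--1  (sole → essential)
  5 | 00--1  (sole → essential)
  7 | 0-111,00--1
  8 | -1000,0-000
Essential prime implicants: 00--1
Petrick residual → 0-000
Minimum SOP uses 2 PIs: a'c'd'e' + a'b'e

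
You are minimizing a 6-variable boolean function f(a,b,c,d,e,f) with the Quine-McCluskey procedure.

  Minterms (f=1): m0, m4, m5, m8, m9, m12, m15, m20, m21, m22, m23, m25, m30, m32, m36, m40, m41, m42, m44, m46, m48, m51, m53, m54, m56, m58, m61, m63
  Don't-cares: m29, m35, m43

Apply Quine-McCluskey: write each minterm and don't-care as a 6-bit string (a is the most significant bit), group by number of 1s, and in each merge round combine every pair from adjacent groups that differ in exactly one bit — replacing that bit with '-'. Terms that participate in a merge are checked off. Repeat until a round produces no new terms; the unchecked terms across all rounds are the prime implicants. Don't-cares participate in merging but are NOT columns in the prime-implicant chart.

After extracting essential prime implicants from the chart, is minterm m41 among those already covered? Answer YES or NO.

size-2^0 implicants → 000000(✓)  000100(✓)  000101(✓)  001000(✓)  001001(✓)  001100(✓)  001111  010100(✓)  010101(✓)  010110(✓)  010111(✓)  011001(✓)  011101(✓)  011110(✓)  100000(✓)  100011(✓)  100100(✓)  101000(✓)  101001(✓)  101010(✓)  101011(✓)  101100(✓)  101110(✓)  110000(✓)  110011(✓)  110101(✓)  110110(✓)  111000(✓)  111010(✓)  111101(✓)  111111(✓)
size-2^1 implicants → -00000(✓)  -00100(✓)  -01000(✓)  -01001(✓)  -01100(✓)  -10101(✓)  -10110  -11101(✓)  0-0100(✓)  0-0101(✓)  0-1001  00-000(✓)  00-100(✓)  000-00(✓)  00010-(✓)  001-00(✓)  00100-(✓)  01-101(✓)  01-110  0101-0(✓)  0101-1(✓)  01010-(✓)  01011-(✓)  011-01  1-0000(✓)  1-0011  1-1000(✓)  1-1010(✓)  10-000(✓)  10-011  10-100(✓)  100-00(✓)  101-00(✓)  101-10(✓)  1010-0(✓)  1010-1(✓)  10100-(✓)  10101-(✓)  1011-0(✓)  11-000(✓)  11-101(✓)  1110-0(✓)  1111-1
size-2^2 implicants → -0-000(✓)  -0-100(✓)  -00-00(✓)  -01-00(✓)  -0100-  -1-101  0-010-  00--00(✓)  0101--  1--000  1-10-0  10--00(✓)  101--0  1010--
size-2^3 implicants → -0--00
Unchecked terms (primes): -0--00, -0100-, -1-101, -10110, 0-010-, 0-1001, 001111, 01-110, 0101--, 011-01, 1--000, 1-0011, 1-10-0, 10-011, 101--0, 1010--, 1111-1
Minterm coverage:
  m0 ⊆ -0--00 [E]
  m4 ⊆ -0--00,0-010-
  m5 ⊆ 0-010- [E]
  m8 ⊆ -0--00,-0100-
  m9 ⊆ -0100-,0-1001
  m12 ⊆ -0--00 [E]
  m15 ⊆ 001111 [E]
  m20 ⊆ 0-010-,0101--
  m21 ⊆ -1-101,0-010-,0101--
  m22 ⊆ -10110,01-110,0101--
  m23 ⊆ 0101-- [E]
  m25 ⊆ 0-1001,011-01
  m30 ⊆ 01-110 [E]
  m32 ⊆ -0--00,1--000
  m36 ⊆ -0--00 [E]
  m40 ⊆ -0--00,-0100-,1--000,1-10-0,101--0,1010--
  m41 ⊆ -0100-,1010--
  m42 ⊆ 1-10-0,101--0,1010--
  m44 ⊆ -0--00,101--0
  m46 ⊆ 101--0 [E]
  m48 ⊆ 1--000 [E]
  m51 ⊆ 1-0011 [E]
  m53 ⊆ -1-101 [E]
  m54 ⊆ -10110 [E]
  m56 ⊆ 1--000,1-10-0
  m58 ⊆ 1-10-0 [E]
  m61 ⊆ -1-101,1111-1
  m63 ⊆ 1111-1 [E]
E = {-0--00, -1-101, -10110, 0-010-, 001111, 01-110, 0101--, 1--000, 1-0011, 1-10-0, 101--0, 1111-1}

NO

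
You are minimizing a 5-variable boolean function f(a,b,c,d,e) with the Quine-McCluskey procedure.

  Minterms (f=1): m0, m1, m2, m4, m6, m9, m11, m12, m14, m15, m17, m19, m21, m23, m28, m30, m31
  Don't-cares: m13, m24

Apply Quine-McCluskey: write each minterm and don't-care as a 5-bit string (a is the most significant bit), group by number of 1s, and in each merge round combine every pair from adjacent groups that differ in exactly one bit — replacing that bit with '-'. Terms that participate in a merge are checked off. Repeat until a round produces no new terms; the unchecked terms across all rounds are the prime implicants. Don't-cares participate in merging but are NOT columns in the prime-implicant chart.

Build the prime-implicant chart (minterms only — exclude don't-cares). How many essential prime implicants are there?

size-2^0 implicants → 00000(✓)  00001(✓)  00010(✓)  00100(✓)  00110(✓)  01001(✓)  01011(✓)  01100(✓)  01101(✓)  01110(✓)  01111(✓)  10001(✓)  10011(✓)  10101(✓)  10111(✓)  11000(✓)  11100(✓)  11110(✓)  11111(✓)
size-2^1 implicants → -0001  -1100(✓)  -1110(✓)  -1111(✓)  0-001  0-100(✓)  0-110(✓)  00-00(✓)  00-10(✓)  000-0(✓)  0000-  001-0(✓)  01-01(✓)  01-11(✓)  010-1(✓)  011-0(✓)  011-1(✓)  0110-(✓)  0111-(✓)  1-111  10-01(✓)  10-11(✓)  100-1(✓)  101-1(✓)  11-00  111-0(✓)  1111-(✓)
size-2^2 implicants → -11-0  -111-  0-1-0  00--0  01--1  011--  10--1
Unchecked terms (primes): -0001, -11-0, -111-, 0-001, 0-1-0, 00--0, 0000-, 01--1, 011--, 1-111, 10--1, 11-00
Minterm coverage:
  m0 ⊆ 00--0,0000-
  m1 ⊆ -0001,0-001,0000-
  m2 ⊆ 00--0 [E]
  m4 ⊆ 0-1-0,00--0
  m6 ⊆ 0-1-0,00--0
  m9 ⊆ 0-001,01--1
  m11 ⊆ 01--1 [E]
  m12 ⊆ -11-0,0-1-0,011--
  m14 ⊆ -11-0,-111-,0-1-0,011--
  m15 ⊆ -111-,01--1,011--
  m17 ⊆ -0001,10--1
  m19 ⊆ 10--1 [E]
  m21 ⊆ 10--1 [E]
  m23 ⊆ 1-111,10--1
  m28 ⊆ -11-0,11-00
  m30 ⊆ -11-0,-111-
  m31 ⊆ -111-,1-111
E = {00--0, 01--1, 10--1}

3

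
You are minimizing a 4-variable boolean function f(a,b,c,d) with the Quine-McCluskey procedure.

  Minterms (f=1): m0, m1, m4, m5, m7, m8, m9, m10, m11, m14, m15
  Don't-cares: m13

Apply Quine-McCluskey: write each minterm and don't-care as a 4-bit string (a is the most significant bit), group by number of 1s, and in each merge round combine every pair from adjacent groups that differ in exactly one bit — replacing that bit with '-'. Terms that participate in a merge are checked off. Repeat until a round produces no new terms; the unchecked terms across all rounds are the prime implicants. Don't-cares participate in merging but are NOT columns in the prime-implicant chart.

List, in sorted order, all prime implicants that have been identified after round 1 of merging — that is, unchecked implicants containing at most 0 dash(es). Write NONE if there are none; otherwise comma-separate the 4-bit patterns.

NONE

[col 0] 0000*, 0001*, 0100*, 0101*, 0111*, 1000*, 1001*, 1010*, 1011*, 1101*, 1110*, 1111*
[col 1] -000*, -001*, -101*, -111*, 0-00*, 0-01*, 000-*, 01-1*, 010-*, 1-01*, 1-10*, 1-11*, 10-0*, 10-1*, 100-*, 101-*, 11-1*, 111-*
[col 2] --01, -00-, -1-1, 0-0-, 1--1, 1-1-, 10--
Prime implicants: --01, -00-, -1-1, 0-0-, 1--1, 1-1-, 10--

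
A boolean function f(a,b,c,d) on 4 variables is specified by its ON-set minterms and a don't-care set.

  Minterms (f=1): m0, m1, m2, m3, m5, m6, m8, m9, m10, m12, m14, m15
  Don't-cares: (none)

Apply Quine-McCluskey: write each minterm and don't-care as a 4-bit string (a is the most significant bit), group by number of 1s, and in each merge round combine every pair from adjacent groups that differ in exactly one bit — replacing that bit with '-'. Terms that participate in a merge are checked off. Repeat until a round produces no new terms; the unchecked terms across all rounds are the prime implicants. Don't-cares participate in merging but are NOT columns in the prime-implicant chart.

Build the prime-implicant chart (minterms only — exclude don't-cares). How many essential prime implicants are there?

size-2^0 implicants → 0000(✓)  0001(✓)  0010(✓)  0011(✓)  0101(✓)  0110(✓)  1000(✓)  1001(✓)  1010(✓)  1100(✓)  1110(✓)  1111(✓)
size-2^1 implicants → -000(✓)  -001(✓)  -010(✓)  -110(✓)  0-01  0-10(✓)  00-0(✓)  00-1(✓)  000-(✓)  001-(✓)  1-00(✓)  1-10(✓)  10-0(✓)  100-(✓)  11-0(✓)  111-
size-2^2 implicants → --10  -0-0  -00-  00--  1--0
Unchecked terms (primes): --10, -0-0, -00-, 0-01, 00--, 1--0, 111-
Minterm coverage:
  m0 ⊆ -0-0,-00-,00--
  m1 ⊆ -00-,0-01,00--
  m2 ⊆ --10,-0-0,00--
  m3 ⊆ 00-- [E]
  m5 ⊆ 0-01 [E]
  m6 ⊆ --10 [E]
  m8 ⊆ -0-0,-00-,1--0
  m9 ⊆ -00- [E]
  m10 ⊆ --10,-0-0,1--0
  m12 ⊆ 1--0 [E]
  m14 ⊆ --10,1--0,111-
  m15 ⊆ 111- [E]
E = {--10, -00-, 0-01, 00--, 1--0, 111-}

6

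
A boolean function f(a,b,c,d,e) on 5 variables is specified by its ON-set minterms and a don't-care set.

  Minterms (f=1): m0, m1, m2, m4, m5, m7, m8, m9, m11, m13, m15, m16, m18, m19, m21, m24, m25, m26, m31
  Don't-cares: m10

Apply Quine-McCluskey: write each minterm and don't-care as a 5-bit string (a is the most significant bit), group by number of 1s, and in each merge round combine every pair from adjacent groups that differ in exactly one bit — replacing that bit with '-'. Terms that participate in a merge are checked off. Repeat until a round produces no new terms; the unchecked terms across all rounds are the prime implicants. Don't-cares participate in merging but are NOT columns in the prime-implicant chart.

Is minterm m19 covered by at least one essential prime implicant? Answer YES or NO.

YES

size-2^0 implicants → 00000(✓)  00001(✓)  00010(✓)  00100(✓)  00101(✓)  00111(✓)  01000(✓)  01001(✓)  01010(✓)  01011(✓)  01101(✓)  01111(✓)  10000(✓)  10010(✓)  10011(✓)  10101(✓)  11000(✓)  11001(✓)  11010(✓)  11111(✓)
size-2^1 implicants → -0000(✓)  -0010(✓)  -0101  -1000(✓)  -1001(✓)  -1010(✓)  -1111  0-000(✓)  0-001(✓)  0-010(✓)  0-101(✓)  0-111(✓)  00-00(✓)  00-01(✓)  000-0(✓)  0000-(✓)  001-1(✓)  0010-(✓)  01-01(✓)  01-11(✓)  010-0(✓)  010-1(✓)  0100-(✓)  0101-(✓)  011-1(✓)  1-000(✓)  1-010(✓)  100-0(✓)  1001-  110-0(✓)  1100-(✓)
size-2^2 implicants → --000(✓)  --010(✓)  -00-0(✓)  -10-0(✓)  -100-  0--01  0-0-0(✓)  0-00-  0-1-1  00-0-  01--1  010--  1-0-0(✓)
size-2^3 implicants → --0-0
Unchecked terms (primes): --0-0, -0101, -100-, -1111, 0--01, 0-00-, 0-1-1, 00-0-, 01--1, 010--, 1001-
Minterm coverage:
  m0 ⊆ --0-0,0-00-,00-0-
  m1 ⊆ 0--01,0-00-,00-0-
  m2 ⊆ --0-0 [E]
  m4 ⊆ 00-0- [E]
  m5 ⊆ -0101,0--01,0-1-1,00-0-
  m7 ⊆ 0-1-1 [E]
  m8 ⊆ --0-0,-100-,0-00-,010--
  m9 ⊆ -100-,0--01,0-00-,01--1,010--
  m11 ⊆ 01--1,010--
  m13 ⊆ 0--01,0-1-1,01--1
  m15 ⊆ -1111,0-1-1,01--1
  m16 ⊆ --0-0 [E]
  m18 ⊆ --0-0,1001-
  m19 ⊆ 1001- [E]
  m21 ⊆ -0101 [E]
  m24 ⊆ --0-0,-100-
  m25 ⊆ -100- [E]
  m26 ⊆ --0-0 [E]
  m31 ⊆ -1111 [E]
E = {--0-0, -0101, -100-, -1111, 0-1-1, 00-0-, 1001-}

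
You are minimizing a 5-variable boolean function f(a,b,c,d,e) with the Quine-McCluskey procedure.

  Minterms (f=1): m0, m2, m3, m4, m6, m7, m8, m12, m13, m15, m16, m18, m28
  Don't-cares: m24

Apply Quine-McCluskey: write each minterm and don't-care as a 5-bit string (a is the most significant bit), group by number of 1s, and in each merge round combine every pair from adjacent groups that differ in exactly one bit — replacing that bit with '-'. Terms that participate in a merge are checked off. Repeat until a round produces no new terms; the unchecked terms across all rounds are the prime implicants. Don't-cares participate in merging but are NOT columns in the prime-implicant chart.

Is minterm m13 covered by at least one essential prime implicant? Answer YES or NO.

Round 0: 00000✓ 00010✓ 00011✓ 00100✓ 00110✓ 00111✓ 01000✓ 01100✓ 01101✓ 01111✓ 10000✓ 10010✓ 11000✓ 11100✓
Round 1: -0000✓ -0010✓ -1000✓ -1100✓ 0-000✓ 0-100✓ 0-111 00-00✓ 00-10✓ 00-11✓ 000-0✓ 0001-✓ 001-0✓ 0011-✓ 01-00✓ 011-1 0110- 1-000✓ 100-0✓ 11-00✓
Round 2: --000 -00-0 -1-00 0--00 00--0 00-1-
PIs = {--000, -00-0, -1-00, 0--00, 0-111, 00--0, 00-1-, 011-1, 0110-}
Coverage chart:
  m0: --000,-00-0,0--00,00--0
  m2: -00-0,00--0,00-1-
  m3: 00-1- ←essential
  m4: 0--00,00--0
  m6: 00--0,00-1-
  m7: 0-111,00-1-
  m8: --000,-1-00,0--00
  m12: -1-00,0--00,0110-
  m13: 011-1,0110-
  m15: 0-111,011-1
  m16: --000,-00-0
  m18: -00-0 ←essential
  m28: -1-00 ←essential
Essential: -00-0, -1-00, 00-1-

NO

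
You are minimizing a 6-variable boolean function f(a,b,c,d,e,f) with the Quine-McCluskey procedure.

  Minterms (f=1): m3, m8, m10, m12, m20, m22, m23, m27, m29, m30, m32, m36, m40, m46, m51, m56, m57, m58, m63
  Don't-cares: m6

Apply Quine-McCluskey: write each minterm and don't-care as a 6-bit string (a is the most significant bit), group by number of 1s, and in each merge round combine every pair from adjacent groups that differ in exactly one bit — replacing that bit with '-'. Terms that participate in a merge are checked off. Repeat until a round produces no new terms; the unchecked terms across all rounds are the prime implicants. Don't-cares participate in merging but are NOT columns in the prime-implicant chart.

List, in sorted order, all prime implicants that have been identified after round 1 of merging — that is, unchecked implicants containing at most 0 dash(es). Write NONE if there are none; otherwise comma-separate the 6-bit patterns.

000011, 011011, 011101, 101110, 110011, 111111

[col 0] 000011, 000110*, 001000*, 001010*, 001100*, 010100*, 010110*, 010111*, 011011, 011101, 011110*, 100000*, 100100*, 101000*, 101110, 110011, 111000*, 111001*, 111010*, 111111
[col 1] -01000, 0-0110, 001-00, 0010-0, 01-110, 0101-0, 01011-, 1-1000, 10-000, 100-00, 1110-0, 11100-
Prime implicants: -01000, 0-0110, 000011, 001-00, 0010-0, 01-110, 0101-0, 01011-, 011011, 011101, 1-1000, 10-000, 100-00, 101110, 110011, 1110-0, 11100-, 111111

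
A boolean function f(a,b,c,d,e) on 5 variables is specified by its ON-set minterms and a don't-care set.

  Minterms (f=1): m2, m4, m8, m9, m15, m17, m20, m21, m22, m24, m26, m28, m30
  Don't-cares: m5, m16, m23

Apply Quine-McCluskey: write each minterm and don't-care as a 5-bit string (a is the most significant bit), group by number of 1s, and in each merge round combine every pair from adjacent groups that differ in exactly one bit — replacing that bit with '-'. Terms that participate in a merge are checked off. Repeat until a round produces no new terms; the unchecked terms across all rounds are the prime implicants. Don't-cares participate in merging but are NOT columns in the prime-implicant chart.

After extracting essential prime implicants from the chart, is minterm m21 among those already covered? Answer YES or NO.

Round 0: 00010 00100✓ 00101✓ 01000✓ 01001✓ 01111 10000✓ 10001✓ 10100✓ 10101✓ 10110✓ 10111✓ 11000✓ 11010✓ 11100✓ 11110✓
Round 1: -0100✓ -0101✓ -1000 0010-✓ 0100- 1-000✓ 1-100✓ 1-110✓ 10-00✓ 10-01✓ 1000-✓ 101-0✓ 101-1✓ 1010-✓ 1011-✓ 11-00✓ 11-10✓ 110-0✓ 111-0✓
Round 2: -010- 1--00 1-1-0 10-0- 101-- 11--0
PIs = {-010-, -1000, 00010, 0100-, 01111, 1--00, 1-1-0, 10-0-, 101--, 11--0}
Coverage chart:
  m2: 00010 ←essential
  m4: -010- ←essential
  m8: -1000,0100-
  m9: 0100- ←essential
  m15: 01111 ←essential
  m17: 10-0- ←essential
  m20: -010-,1--00,1-1-0,10-0-,101--
  m21: -010-,10-0-,101--
  m22: 1-1-0,101--
  m24: -1000,1--00,11--0
  m26: 11--0 ←essential
  m28: 1--00,1-1-0,11--0
  m30: 1-1-0,11--0
Essential: -010-, 00010, 0100-, 01111, 10-0-, 11--0

YES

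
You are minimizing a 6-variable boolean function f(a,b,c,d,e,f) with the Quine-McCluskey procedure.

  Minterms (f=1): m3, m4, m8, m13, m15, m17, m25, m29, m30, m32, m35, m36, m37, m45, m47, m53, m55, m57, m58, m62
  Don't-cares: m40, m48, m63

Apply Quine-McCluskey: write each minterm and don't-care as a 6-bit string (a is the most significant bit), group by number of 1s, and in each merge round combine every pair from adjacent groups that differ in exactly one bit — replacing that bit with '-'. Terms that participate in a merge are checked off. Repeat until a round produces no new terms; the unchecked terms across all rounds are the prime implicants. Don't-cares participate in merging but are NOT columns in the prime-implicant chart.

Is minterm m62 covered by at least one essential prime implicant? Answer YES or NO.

size-2^0 implicants → 000011(✓)  000100(✓)  001000(✓)  001101(✓)  001111(✓)  010001(✓)  011001(✓)  011101(✓)  011110(✓)  100000(✓)  100011(✓)  100100(✓)  100101(✓)  101000(✓)  101101(✓)  101111(✓)  110000(✓)  110101(✓)  110111(✓)  111001(✓)  111010(✓)  111110(✓)  111111(✓)
size-2^1 implicants → -00011  -00100  -01000  -01101(✓)  -01111(✓)  -11001  -11110  0-1101  0011-1(✓)  01-001  011-01  1-0000  1-0101  1-1111  10-000  10-101  100-00  10010-  1011-1(✓)  11-111  1101-1  111-10  11111-
size-2^2 implicants → -011-1
Unchecked terms (primes): -00011, -00100, -01000, -011-1, -11001, -11110, 0-1101, 01-001, 011-01, 1-0000, 1-0101, 1-1111, 10-000, 10-101, 100-00, 10010-, 11-111, 1101-1, 111-10, 11111-
Minterm coverage:
  m3 ⊆ -00011 [E]
  m4 ⊆ -00100 [E]
  m8 ⊆ -01000 [E]
  m13 ⊆ -011-1,0-1101
  m15 ⊆ -011-1 [E]
  m17 ⊆ 01-001 [E]
  m25 ⊆ -11001,01-001,011-01
  m29 ⊆ 0-1101,011-01
  m30 ⊆ -11110 [E]
  m32 ⊆ 1-0000,10-000,100-00
  m35 ⊆ -00011 [E]
  m36 ⊆ -00100,100-00,10010-
  m37 ⊆ 1-0101,10-101,10010-
  m45 ⊆ -011-1,10-101
  m47 ⊆ -011-1,1-1111
  m53 ⊆ 1-0101,1101-1
  m55 ⊆ 11-111,1101-1
  m57 ⊆ -11001 [E]
  m58 ⊆ 111-10 [E]
  m62 ⊆ -11110,111-10,11111-
E = {-00011, -00100, -01000, -011-1, -11001, -11110, 01-001, 111-10}

YES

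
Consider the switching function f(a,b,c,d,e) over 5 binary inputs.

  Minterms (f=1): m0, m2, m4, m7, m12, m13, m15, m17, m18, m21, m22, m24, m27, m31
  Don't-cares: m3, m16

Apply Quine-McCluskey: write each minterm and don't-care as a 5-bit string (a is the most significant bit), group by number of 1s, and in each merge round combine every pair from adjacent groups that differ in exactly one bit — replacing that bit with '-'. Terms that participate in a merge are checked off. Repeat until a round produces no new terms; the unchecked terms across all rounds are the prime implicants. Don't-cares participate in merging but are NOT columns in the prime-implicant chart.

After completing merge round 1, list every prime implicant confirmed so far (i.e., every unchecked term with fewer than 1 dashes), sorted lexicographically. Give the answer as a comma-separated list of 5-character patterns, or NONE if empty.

NONE

[col 0] 00000*, 00010*, 00011*, 00100*, 00111*, 01100*, 01101*, 01111*, 10000*, 10001*, 10010*, 10101*, 10110*, 11000*, 11011*, 11111*
[col 1] -0000*, -0010*, -1111, 0-100, 0-111, 00-00, 00-11, 000-0*, 0001-, 011-1, 0110-, 1-000, 10-01, 10-10, 100-0*, 1000-, 11-11
[col 2] -00-0
Prime implicants: -00-0, -1111, 0-100, 0-111, 00-00, 00-11, 0001-, 011-1, 0110-, 1-000, 10-01, 10-10, 1000-, 11-11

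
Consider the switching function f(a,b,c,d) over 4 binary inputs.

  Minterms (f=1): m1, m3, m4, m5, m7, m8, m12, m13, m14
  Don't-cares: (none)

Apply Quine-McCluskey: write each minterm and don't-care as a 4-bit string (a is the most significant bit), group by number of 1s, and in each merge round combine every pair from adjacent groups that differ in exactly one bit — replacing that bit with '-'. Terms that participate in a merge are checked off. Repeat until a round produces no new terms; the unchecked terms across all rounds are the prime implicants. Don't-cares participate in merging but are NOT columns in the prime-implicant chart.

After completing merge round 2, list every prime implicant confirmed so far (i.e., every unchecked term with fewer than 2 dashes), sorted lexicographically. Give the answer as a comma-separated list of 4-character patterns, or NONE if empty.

[col 0] 0001*, 0011*, 0100*, 0101*, 0111*, 1000*, 1100*, 1101*, 1110*
[col 1] -100*, -101*, 0-01*, 0-11*, 00-1*, 01-1*, 010-*, 1-00, 11-0, 110-*
[col 2] -10-, 0--1
Prime implicants: -10-, 0--1, 1-00, 11-0

1-00, 11-0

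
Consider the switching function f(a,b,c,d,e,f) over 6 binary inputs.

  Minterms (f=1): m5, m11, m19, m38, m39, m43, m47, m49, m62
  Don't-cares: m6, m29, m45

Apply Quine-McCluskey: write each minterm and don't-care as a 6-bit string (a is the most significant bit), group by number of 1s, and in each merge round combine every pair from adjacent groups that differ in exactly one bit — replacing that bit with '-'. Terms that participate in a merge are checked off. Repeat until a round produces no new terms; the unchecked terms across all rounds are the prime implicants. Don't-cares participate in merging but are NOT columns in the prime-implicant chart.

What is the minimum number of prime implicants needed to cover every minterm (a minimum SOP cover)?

Round 0: 000101 000110✓ 001011✓ 010011 011101 100110✓ 100111✓ 101011✓ 101101✓ 101111✓ 110001 111110
Round 1: -00110 -01011 10-111 10011- 101-11 1011-1
PIs = {-00110, -01011, 000101, 010011, 011101, 10-111, 10011-, 101-11, 1011-1, 110001, 111110}
Coverage chart:
  m5: 000101 ←essential
  m11: -01011 ←essential
  m19: 010011 ←essential
  m38: -00110,10011-
  m39: 10-111,10011-
  m43: -01011,101-11
  m47: 10-111,101-11,1011-1
  m49: 110001 ←essential
  m62: 111110 ←essential
Essential: -01011, 000101, 010011, 110001, 111110
Petrick residual → -00110, 10-111
Min cover (7 terms): b'c'def' + b'cd'ef + a'b'c'de'f + a'bc'd'ef + ab'def + abc'd'e'f + abcdef'

7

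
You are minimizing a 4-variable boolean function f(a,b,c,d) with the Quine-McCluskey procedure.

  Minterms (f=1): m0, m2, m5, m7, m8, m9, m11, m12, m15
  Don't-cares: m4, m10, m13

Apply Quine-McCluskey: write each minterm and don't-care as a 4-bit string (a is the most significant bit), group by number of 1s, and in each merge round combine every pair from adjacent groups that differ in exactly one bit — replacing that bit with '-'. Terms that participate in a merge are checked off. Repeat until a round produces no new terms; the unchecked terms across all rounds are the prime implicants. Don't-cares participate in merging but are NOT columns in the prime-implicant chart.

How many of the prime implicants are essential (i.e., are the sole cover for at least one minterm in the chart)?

[col 0] 0000*, 0010*, 0100*, 0101*, 0111*, 1000*, 1001*, 1010*, 1011*, 1100*, 1101*, 1111*
[col 1] -000*, -010*, -100*, -101*, -111*, 0-00*, 00-0*, 01-1*, 010-*, 1-00*, 1-01*, 1-11*, 10-0*, 10-1*, 100-*, 101-*, 11-1*, 110-*
[col 2] --00, -0-0, -1-1, -10-, 1--1, 1-0-, 10--
Prime implicants: --00, -0-0, -1-1, -10-, 1--1, 1-0-, 10--
PI chart (minterm → PIs covering it):
  0 | --00,-0-0
  2 | -0-0  (sole → essential)
  5 | -1-1,-10-
  7 | -1-1  (sole → essential)
  8 | --00,-0-0,1-0-,10--
  9 | 1--1,1-0-,10--
  11 | 1--1,10--
  12 | --00,-10-,1-0-
  15 | -1-1,1--1
Essential prime implicants: -0-0, -1-1

2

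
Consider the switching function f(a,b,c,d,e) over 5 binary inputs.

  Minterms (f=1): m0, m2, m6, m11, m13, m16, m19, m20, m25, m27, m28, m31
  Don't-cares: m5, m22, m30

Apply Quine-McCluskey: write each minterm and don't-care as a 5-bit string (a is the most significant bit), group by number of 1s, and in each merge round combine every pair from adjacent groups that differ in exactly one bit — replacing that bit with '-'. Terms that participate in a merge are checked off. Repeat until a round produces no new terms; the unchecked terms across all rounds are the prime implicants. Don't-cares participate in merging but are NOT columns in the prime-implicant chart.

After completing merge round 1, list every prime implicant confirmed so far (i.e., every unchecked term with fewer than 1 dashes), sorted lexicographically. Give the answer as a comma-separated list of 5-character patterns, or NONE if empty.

NONE

Round 0: 00000✓ 00010✓ 00101✓ 00110✓ 01011✓ 01101✓ 10000✓ 10011✓ 10100✓ 10110✓ 11001✓ 11011✓ 11100✓ 11110✓ 11111✓
Round 1: -0000 -0110 -1011 0-101 00-10 000-0 1-011 1-100✓ 1-110✓ 10-00 101-0✓ 11-11 110-1 111-0✓ 1111-
Round 2: 1-1-0
PIs = {-0000, -0110, -1011, 0-101, 00-10, 000-0, 1-011, 1-1-0, 10-00, 11-11, 110-1, 1111-}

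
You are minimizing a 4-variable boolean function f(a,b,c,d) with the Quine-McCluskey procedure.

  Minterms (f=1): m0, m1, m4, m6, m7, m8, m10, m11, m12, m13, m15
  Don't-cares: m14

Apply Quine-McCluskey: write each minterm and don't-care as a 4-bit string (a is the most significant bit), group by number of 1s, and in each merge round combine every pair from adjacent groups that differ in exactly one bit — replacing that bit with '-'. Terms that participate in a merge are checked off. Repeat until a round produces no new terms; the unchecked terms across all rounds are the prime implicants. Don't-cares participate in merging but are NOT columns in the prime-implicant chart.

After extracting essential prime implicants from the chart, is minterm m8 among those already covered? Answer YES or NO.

NO

size-2^0 implicants → 0000(✓)  0001(✓)  0100(✓)  0110(✓)  0111(✓)  1000(✓)  1010(✓)  1011(✓)  1100(✓)  1101(✓)  1110(✓)  1111(✓)
size-2^1 implicants → -000(✓)  -100(✓)  -110(✓)  -111(✓)  0-00(✓)  000-  01-0(✓)  011-(✓)  1-00(✓)  1-10(✓)  1-11(✓)  10-0(✓)  101-(✓)  11-0(✓)  11-1(✓)  110-(✓)  111-(✓)
size-2^2 implicants → --00  -1-0  -11-  1--0  1-1-  11--
Unchecked terms (primes): --00, -1-0, -11-, 000-, 1--0, 1-1-, 11--
Minterm coverage:
  m0 ⊆ --00,000-
  m1 ⊆ 000- [E]
  m4 ⊆ --00,-1-0
  m6 ⊆ -1-0,-11-
  m7 ⊆ -11- [E]
  m8 ⊆ --00,1--0
  m10 ⊆ 1--0,1-1-
  m11 ⊆ 1-1- [E]
  m12 ⊆ --00,-1-0,1--0,11--
  m13 ⊆ 11-- [E]
  m15 ⊆ -11-,1-1-,11--
E = {-11-, 000-, 1-1-, 11--}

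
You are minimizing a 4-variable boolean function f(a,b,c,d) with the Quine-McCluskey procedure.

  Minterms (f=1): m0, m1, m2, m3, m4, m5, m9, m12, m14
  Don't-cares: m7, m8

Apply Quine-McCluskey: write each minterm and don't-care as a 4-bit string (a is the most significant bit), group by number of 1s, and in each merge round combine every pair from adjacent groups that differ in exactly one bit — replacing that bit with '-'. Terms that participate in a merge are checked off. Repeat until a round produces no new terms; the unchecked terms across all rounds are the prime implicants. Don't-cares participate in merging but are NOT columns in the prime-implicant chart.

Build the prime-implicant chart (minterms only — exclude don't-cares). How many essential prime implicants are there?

size-2^0 implicants → 0000(✓)  0001(✓)  0010(✓)  0011(✓)  0100(✓)  0101(✓)  0111(✓)  1000(✓)  1001(✓)  1100(✓)  1110(✓)
size-2^1 implicants → -000(✓)  -001(✓)  -100(✓)  0-00(✓)  0-01(✓)  0-11(✓)  00-0(✓)  00-1(✓)  000-(✓)  001-(✓)  01-1(✓)  010-(✓)  1-00(✓)  100-(✓)  11-0
size-2^2 implicants → --00  -00-  0--1  0-0-  00--
Unchecked terms (primes): --00, -00-, 0--1, 0-0-, 00--, 11-0
Minterm coverage:
  m0 ⊆ --00,-00-,0-0-,00--
  m1 ⊆ -00-,0--1,0-0-,00--
  m2 ⊆ 00-- [E]
  m3 ⊆ 0--1,00--
  m4 ⊆ --00,0-0-
  m5 ⊆ 0--1,0-0-
  m9 ⊆ -00- [E]
  m12 ⊆ --00,11-0
  m14 ⊆ 11-0 [E]
E = {-00-, 00--, 11-0}

3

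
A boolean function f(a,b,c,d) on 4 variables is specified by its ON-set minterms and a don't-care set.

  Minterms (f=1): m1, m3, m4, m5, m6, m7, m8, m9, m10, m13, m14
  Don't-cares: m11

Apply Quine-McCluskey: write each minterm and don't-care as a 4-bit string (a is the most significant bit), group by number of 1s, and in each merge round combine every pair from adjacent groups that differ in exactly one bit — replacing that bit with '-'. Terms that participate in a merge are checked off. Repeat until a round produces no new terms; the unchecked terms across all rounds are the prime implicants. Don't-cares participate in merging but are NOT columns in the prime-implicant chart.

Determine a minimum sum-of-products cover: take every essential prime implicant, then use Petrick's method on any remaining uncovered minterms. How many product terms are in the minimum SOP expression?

5

[col 0] 0001*, 0011*, 0100*, 0101*, 0110*, 0111*, 1000*, 1001*, 1010*, 1011*, 1101*, 1110*
[col 1] -001*, -011*, -101*, -110, 0-01*, 0-11*, 00-1*, 01-0*, 01-1*, 010-*, 011-*, 1-01*, 1-10, 10-0*, 10-1*, 100-*, 101-*
[col 2] --01, -0-1, 0--1, 01--, 10--
Prime implicants: --01, -0-1, -110, 0--1, 01--, 1-10, 10--
PI chart (minterm → PIs covering it):
  1 | --01,-0-1,0--1
  3 | -0-1,0--1
  4 | 01--  (sole → essential)
  5 | --01,0--1,01--
  6 | -110,01--
  7 | 0--1,01--
  8 | 10--  (sole → essential)
  9 | --01,-0-1,10--
  10 | 1-10,10--
  13 | --01  (sole → essential)
  14 | -110,1-10
Essential prime implicants: --01, 01--, 10--
Petrick residual → -0-1, -110
Minimum SOP uses 5 PIs: c'd + b'd + bcd' + a'b + ab'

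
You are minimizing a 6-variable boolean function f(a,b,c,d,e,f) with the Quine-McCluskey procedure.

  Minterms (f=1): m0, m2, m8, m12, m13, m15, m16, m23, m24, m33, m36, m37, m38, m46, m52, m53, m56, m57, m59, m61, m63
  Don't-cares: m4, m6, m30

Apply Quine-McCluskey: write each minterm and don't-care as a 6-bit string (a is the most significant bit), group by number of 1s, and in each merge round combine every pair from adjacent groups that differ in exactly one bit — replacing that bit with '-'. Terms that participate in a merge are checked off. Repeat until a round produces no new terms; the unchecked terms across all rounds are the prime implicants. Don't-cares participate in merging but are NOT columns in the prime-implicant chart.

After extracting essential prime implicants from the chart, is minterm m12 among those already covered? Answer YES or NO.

NO

size-2^0 implicants → 000000(✓)  000010(✓)  000100(✓)  000110(✓)  001000(✓)  001100(✓)  001101(✓)  001111(✓)  010000(✓)  010111  011000(✓)  011110  100001(✓)  100100(✓)  100101(✓)  100110(✓)  101110(✓)  110100(✓)  110101(✓)  111000(✓)  111001(✓)  111011(✓)  111101(✓)  111111(✓)
size-2^1 implicants → -00100(✓)  -00110(✓)  -11000  0-0000(✓)  0-1000(✓)  00-000(✓)  00-100(✓)  000-00(✓)  000-10(✓)  0000-0(✓)  0001-0(✓)  001-00(✓)  0011-1  00110-  01-000(✓)  1-0100(✓)  1-0101(✓)  10-110  100-01  1001-0(✓)  10010-(✓)  11-101  11010-(✓)  111-01(✓)  111-11(✓)  1110-1(✓)  11100-  1111-1(✓)
size-2^2 implicants → -001-0  0--000  00--00  000--0  1-010-  111--1
Unchecked terms (primes): -001-0, -11000, 0--000, 00--00, 000--0, 0011-1, 00110-, 010111, 011110, 1-010-, 10-110, 100-01, 11-101, 111--1, 11100-
Minterm coverage:
  m0 ⊆ 0--000,00--00,000--0
  m2 ⊆ 000--0 [E]
  m8 ⊆ 0--000,00--00
  m12 ⊆ 00--00,00110-
  m13 ⊆ 0011-1,00110-
  m15 ⊆ 0011-1 [E]
  m16 ⊆ 0--000 [E]
  m23 ⊆ 010111 [E]
  m24 ⊆ -11000,0--000
  m33 ⊆ 100-01 [E]
  m36 ⊆ -001-0,1-010-
  m37 ⊆ 1-010-,100-01
  m38 ⊆ -001-0,10-110
  m46 ⊆ 10-110 [E]
  m52 ⊆ 1-010- [E]
  m53 ⊆ 1-010-,11-101
  m56 ⊆ -11000,11100-
  m57 ⊆ 111--1,11100-
  m59 ⊆ 111--1 [E]
  m61 ⊆ 11-101,111--1
  m63 ⊆ 111--1 [E]
E = {0--000, 000--0, 0011-1, 010111, 1-010-, 10-110, 100-01, 111--1}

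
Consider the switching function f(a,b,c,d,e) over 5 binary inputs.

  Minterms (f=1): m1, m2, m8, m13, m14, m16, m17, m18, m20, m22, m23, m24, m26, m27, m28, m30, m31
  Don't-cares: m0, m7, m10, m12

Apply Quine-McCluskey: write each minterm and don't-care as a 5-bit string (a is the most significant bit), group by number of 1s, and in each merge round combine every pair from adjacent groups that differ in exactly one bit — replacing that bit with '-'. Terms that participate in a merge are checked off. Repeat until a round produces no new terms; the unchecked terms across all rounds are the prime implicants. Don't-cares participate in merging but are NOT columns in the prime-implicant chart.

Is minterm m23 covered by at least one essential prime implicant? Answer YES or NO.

NO

Round 0: 00000✓ 00001✓ 00010✓ 00111✓ 01000✓ 01010✓ 01100✓ 01101✓ 01110✓ 10000✓ 10001✓ 10010✓ 10100✓ 10110✓ 10111✓ 11000✓ 11010✓ 11011✓ 11100✓ 11110✓ 11111✓
Round 1: -0000✓ -0001✓ -0010✓ -0111 -1000✓ -1010✓ -1100✓ -1110✓ 0-000✓ 0-010✓ 000-0✓ 0000-✓ 01-00✓ 01-10✓ 010-0✓ 011-0✓ 0110- 1-000✓ 1-010✓ 1-100✓ 1-110✓ 1-111✓ 10-00✓ 10-10✓ 100-0✓ 1000-✓ 101-0✓ 1011-✓ 11-00✓ 11-10✓ 11-11✓ 110-0✓ 1101-✓ 111-0✓ 1111-✓
Round 2: --000✓ --010✓ -00-0✓ -000- -1-00✓ -1-10✓ -10-0✓ -11-0✓ 0-0-0✓ 01--0✓ 1--00✓ 1--10✓ 1-0-0✓ 1-1-0✓ 1-11- 10--0✓ 11--0✓ 11-1-
Round 3: --0-0 -1--0 1---0
PIs = {--0-0, -000-, -0111, -1--0, 0110-, 1---0, 1-11-, 11-1-}
Coverage chart:
  m1: -000- ←essential
  m2: --0-0 ←essential
  m8: --0-0,-1--0
  m13: 0110- ←essential
  m14: -1--0 ←essential
  m16: --0-0,-000-,1---0
  m17: -000- ←essential
  m18: --0-0,1---0
  m20: 1---0 ←essential
  m22: 1---0,1-11-
  m23: -0111,1-11-
  m24: --0-0,-1--0,1---0
  m26: --0-0,-1--0,1---0,11-1-
  m27: 11-1- ←essential
  m28: -1--0,1---0
  m30: -1--0,1---0,1-11-,11-1-
  m31: 1-11-,11-1-
Essential: --0-0, -000-, -1--0, 0110-, 1---0, 11-1-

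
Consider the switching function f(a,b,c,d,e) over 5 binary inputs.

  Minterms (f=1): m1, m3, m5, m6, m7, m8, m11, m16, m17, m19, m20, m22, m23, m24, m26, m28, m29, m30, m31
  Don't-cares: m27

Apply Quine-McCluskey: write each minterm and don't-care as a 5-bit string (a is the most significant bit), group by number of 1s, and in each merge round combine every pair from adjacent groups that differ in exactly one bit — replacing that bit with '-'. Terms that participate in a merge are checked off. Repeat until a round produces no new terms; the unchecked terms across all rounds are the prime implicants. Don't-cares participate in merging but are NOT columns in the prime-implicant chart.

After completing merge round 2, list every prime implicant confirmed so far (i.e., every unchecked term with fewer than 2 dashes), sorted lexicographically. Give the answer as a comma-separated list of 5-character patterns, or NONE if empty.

Round 0: 00001✓ 00011✓ 00101✓ 00110✓ 00111✓ 01000✓ 01011✓ 10000✓ 10001✓ 10011✓ 10100✓ 10110✓ 10111✓ 11000✓ 11010✓ 11011✓ 11100✓ 11101✓ 11110✓ 11111✓
Round 1: -0001✓ -0011✓ -0110✓ -0111✓ -1000 -1011✓ 0-011✓ 00-01✓ 00-11✓ 000-1✓ 001-1✓ 0011-✓ 1-000✓ 1-011✓ 1-100✓ 1-110✓ 1-111✓ 10-00✓ 10-11✓ 100-1✓ 1000- 101-0✓ 1011-✓ 11-00✓ 11-10✓ 11-11✓ 110-0✓ 1101-✓ 111-0✓ 111-1✓ 1110-✓ 1111-✓
Round 2: --011 -0-11 -00-1 -011- 00--1 1--00 1--11 1-1-0 1-11- 11--0 11-1- 111--
PIs = {--011, -0-11, -00-1, -011-, -1000, 00--1, 1--00, 1--11, 1-1-0, 1-11-, 1000-, 11--0, 11-1-, 111--}

-1000, 1000-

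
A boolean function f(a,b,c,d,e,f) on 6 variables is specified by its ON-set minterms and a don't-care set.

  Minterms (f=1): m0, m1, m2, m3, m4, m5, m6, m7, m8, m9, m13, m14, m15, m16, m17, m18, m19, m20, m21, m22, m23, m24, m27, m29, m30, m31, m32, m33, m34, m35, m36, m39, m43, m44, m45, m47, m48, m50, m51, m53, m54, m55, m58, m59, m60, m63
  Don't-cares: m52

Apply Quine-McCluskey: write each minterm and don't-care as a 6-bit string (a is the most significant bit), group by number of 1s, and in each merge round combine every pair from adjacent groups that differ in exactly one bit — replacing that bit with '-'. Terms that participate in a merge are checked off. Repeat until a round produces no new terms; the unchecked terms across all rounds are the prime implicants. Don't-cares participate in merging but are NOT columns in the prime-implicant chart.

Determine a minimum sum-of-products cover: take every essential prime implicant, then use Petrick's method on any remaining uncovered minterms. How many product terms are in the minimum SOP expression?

13

[col 0] 000000*, 000001*, 000010*, 000011*, 000100*, 000101*, 000110*, 000111*, 001000*, 001001*, 001101*, 001110*, 001111*, 010000*, 010001*, 010010*, 010011*, 010100*, 010101*, 010110*, 010111*, 011000*, 011011*, 011101*, 011110*, 011111*, 100000*, 100001*, 100010*, 100011*, 100100*, 100111*, 101011*, 101100*, 101101*, 101111*, 110000*, 110010*, 110011*, 110100*, 110101*, 110110*, 110111*, 111010*, 111011*, 111100*, 111111*
[col 1] -00000*, -00001*, -00010*, -00011*, -00100*, -00111*, -01101*, -01111*, -10000*, -10010*, -10011*, -10100*, -10101*, -10110*, -10111*, -11011*, -11111*, 0-0000*, 0-0001*, 0-0010*, 0-0011*, 0-0100*, 0-0101*, 0-0110*, 0-0111*, 0-1000*, 0-1101*, 0-1110*, 0-1111*, 00-000*, 00-001*, 00-101*, 00-110*, 00-111*, 000-00*, 000-01*, 000-10*, 000-11*, 0000-0*, 0000-1*, 00000-*, 00001-*, 0001-0*, 0001-1*, 00010-*, 00011-*, 001-01*, 00100-*, 0011-1*, 00111-*, 01-000*, 01-011*, 01-101*, 01-110*, 01-111*, 010-00*, 010-01*, 010-10*, 010-11*, 0100-0*, 0100-1*, 01000-*, 01001-*, 0101-0*, 0101-1*, 01010-*, 01011-*, 011-11*, 0111-1*, 01111-*, 1-0000*, 1-0010*, 1-0011*, 1-0100*, 1-0111*, 1-1011*, 1-1100*, 1-1111*, 10-011*, 10-100*, 10-111*, 100-00*, 100-11*, 1000-0*, 1000-1*, 10000-*, 10001-*, 101-11*, 1011-1*, 10110-, 11-010*, 11-011*, 11-100*, 11-111*, 110-00*, 110-10*, 110-11*, 1100-0*, 11001-*, 1101-0*, 1101-1*, 11010-*, 11011-*, 111-11*, 11101-*
[col 2] --0000*, --0010*, --0011*, --0100*, --0111*, --1111*, -0-111*, -00-00*, -00-11*, -000-0*, -000-1*, -0000-*, -0001-*, -011-1, -1-011*, -1-111*, -10-00*, -10-10*, -10-11*, -100-0*, -1001-*, -101-0*, -101-1*, -1010-*, -1011-*, -11-11*, 0--000, 0--101*, 0--110*, 0--111*, 0-0-00*, 0-0-01*, 0-0-10*, 0-0-11*, 0-00-0*, 0-00-1*, 0-000-*, 0-001-*, 0-01-0*, 0-01-1*, 0-010-*, 0-011-*, 0-11-1*, 0-111-*, 00--01, 00-00-, 00-1-1*, 00-11-*, 000--0*, 000--1*, 000-0-*, 000-1-*, 0000--*, 0001--*, 01--11*, 01-1-1*, 01-11-*, 010--0*, 010--1*, 010-0-*, 010-1-*, 0100--*, 0101--*, 1--011*, 1--100, 1--111*, 1-0-00*, 1-0-11*, 1-00-0*, 1-001-*, 1-1-11*, 10--11*, 1000--*, 11--11*, 11-01-, 110--0*, 110-1-*, 1101--*
[col 3] ---111, --0-00, --0-11, --00-0, --001-, -000--, -1--11, -10--0, -10-1-, -101--, 0--1-1, 0--11-, 0-0--0*, 0-0--1*, 0-0-0-*, 0-0-1-*, 0-00--*, 0-01--*, 000---*, 010---*, 1---11
[col 4] 0-0---
Prime implicants: ---111, --0-00, --0-11, --00-0, --001-, -000--, -011-1, -1--11, -10--0, -10-1-, -101--, 0--000, 0--1-1, 0--11-, 0-0---, 00--01, 00-00-, 1---11, 1--100, 10110-, 11-01-
PI chart (minterm → PIs covering it):
  0 | --0-00,--00-0,-000--,0--000,0-0---,00-00-
  1 | -000--,0-0---,00--01,00-00-
  2 | --00-0,--001-,-000--,0-0---
  3 | --0-11,--001-,-000--,0-0---
  4 | --0-00,0-0---
  5 | 0--1-1,0-0---,00--01
  6 | 0--11-,0-0---
  7 | ---111,--0-11,0--1-1,0--11-,0-0---
  8 | 0--000,00-00-
  9 | 00--01,00-00-
  13 | -011-1,0--1-1,00--01
  14 | 0--11-  (sole → essential)
  15 | ---111,-011-1,0--1-1,0--11-
  16 | --0-00,--00-0,-10--0,0--000,0-0---
  17 | 0-0---  (sole → essential)
  18 | --00-0,--001-,-10--0,-10-1-,0-0---
  19 | --0-11,--001-,-1--11,-10-1-,0-0---
  20 | --0-00,-10--0,-101--,0-0---
  21 | -101--,0--1-1,0-0---
  22 | -10--0,-10-1-,-101--,0--11-,0-0---
  23 | ---111,--0-11,-1--11,-10-1-,-101--,0--1-1,0--11-,0-0---
  24 | 0--000  (sole → essential)
  27 | -1--11  (sole → essential)
  29 | 0--1-1  (sole → essential)
  30 | 0--11-  (sole → essential)
  31 | ---111,-1--11,0--1-1,0--11-
  32 | --0-00,--00-0,-000--
  33 | -000--  (sole → essential)
  34 | --00-0,--001-,-000--
  35 | --0-11,--001-,-000--,1---11
  36 | --0-00,1--100
  39 | ---111,--0-11,1---11
  43 | 1---11  (sole → essential)
  44 | 1--100,10110-
  45 | -011-1,10110-
  47 | ---111,-011-1,1---11
  48 | --0-00,--00-0,-10--0
  50 | --00-0,--001-,-10--0,-10-1-,11-01-
  51 | --0-11,--001-,-1--11,-10-1-,1---11,11-01-
  53 | -101--  (sole → essential)
  54 | -10--0,-10-1-,-101--
  55 | ---111,--0-11,-1--11,-10-1-,-101--,1---11
  58 | 11-01-  (sole → essential)
  59 | -1--11,1---11,11-01-
  60 | 1--100  (sole → essential)
  63 | ---111,-1--11,1---11
Essential prime implicants: -000--, -1--11, -101--, 0--000, 0--1-1, 0--11-, 0-0---, 1---11, 1--100, 11-01-
Petrick residual → --0-00, -011-1, 00--01
Minimum SOP uses 13 PIs: c'e'f' + b'c'd' + b'cdf + bef + bc'd + a'd'e'f' + a'df + a'de + a'c' + a'b'e'f + aef + ade'f' + abd'e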